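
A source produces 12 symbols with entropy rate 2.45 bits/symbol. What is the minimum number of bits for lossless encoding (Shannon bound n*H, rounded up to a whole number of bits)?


Minimum bits >= n * H = 12 * 2.45 = 29.4, rounded up to a whole number of bits = 30

30 bits


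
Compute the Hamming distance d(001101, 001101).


Count differing positions: . . . . . . = 0 differences

0


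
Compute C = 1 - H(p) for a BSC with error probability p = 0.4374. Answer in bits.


H(p) = -p*log2(p) - (1-p)*log2(1-p) = -0.4374*log2(0.4374) - 0.5626*log2(0.5626) = 0.521807 + 0.466856 = 0.9887. C = 1 - H(p) = 1 - 0.9887 = 0.0113

0.0113 bits


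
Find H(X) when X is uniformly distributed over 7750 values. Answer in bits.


H = log2(n) = log2(7750) = 12.92

12.92 bits


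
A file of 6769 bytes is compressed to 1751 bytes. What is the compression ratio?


Ratio = original / compressed = 6769 / 1751 = 3.8658

3.8658


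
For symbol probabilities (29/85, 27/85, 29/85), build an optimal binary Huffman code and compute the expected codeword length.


Huffman construction (repeatedly merge the two least-probable nodes; each merge adds 1 bit to every symbol beneath it): 27/85 + 29/85 = 56/85; 29/85 + 56/85 = 1. Resulting codeword lengths (in the order the probabilities were given): (2, 2, 1). L_avg = sum(p_i * l_i) = 29/85*2 + 27/85*2 + 29/85*1 = 141/85 = 1.6588

1.6588 bits


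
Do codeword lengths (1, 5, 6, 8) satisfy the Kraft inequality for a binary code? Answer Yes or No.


Kraft sum = sum(2^(-l_i)) = 0.5508, need <= 1. Result: satisfied (a binary prefix-free code with these lengths exists)

Yes


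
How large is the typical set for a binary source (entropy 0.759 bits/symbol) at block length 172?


log2|A_typical| = nH = 172 * 0.759 = 130.548, so |A_typical| ~ 2^130.548 = 1.990e+39

1.990e+39


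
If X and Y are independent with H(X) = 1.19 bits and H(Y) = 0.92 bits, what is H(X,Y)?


For independent variables, H(X,Y) = H(X) + H(Y) = 1.19 + 0.92 = 2.11

2.11 bits


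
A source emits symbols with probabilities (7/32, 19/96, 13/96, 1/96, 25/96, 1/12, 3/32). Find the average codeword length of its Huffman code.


Huffman construction (repeatedly merge the two least-probable nodes; each merge adds 1 bit to every symbol beneath it): 1/96 + 1/12 = 3/32; 3/32 + 3/32 = 3/16; 13/96 + 3/16 = 31/96; 19/96 + 7/32 = 5/12; 25/96 + 31/96 = 7/12; 5/12 + 7/12 = 1. Resulting codeword lengths (in the order the probabilities were given): (2, 2, 3, 5, 2, 5, 4). L_avg = sum(p_i * l_i) = 7/32*2 + 19/96*2 + 13/96*3 + 1/96*5 + 25/96*2 + 1/12*5 + 3/32*4 = 125/48 = 2.6042

2.6042 bits


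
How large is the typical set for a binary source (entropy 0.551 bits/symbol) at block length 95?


log2|A_typical| = nH = 95 * 0.551 = 52.345, so |A_typical| ~ 2^52.345 = 5.720e+15

5.720e+15


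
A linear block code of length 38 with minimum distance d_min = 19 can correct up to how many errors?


Correction capability = floor((d-1)/2) = floor((19-1)/2) = 9

9 errors


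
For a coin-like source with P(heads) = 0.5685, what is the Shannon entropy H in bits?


H = -p*log2(p) - (1-p)*log2(1-p). -0.5685*log2(0.5685) = 0.463195; -0.4315*log2(0.4315) = 0.523223. H = 0.463195 + 0.523223 = 0.9864

0.9864 bits


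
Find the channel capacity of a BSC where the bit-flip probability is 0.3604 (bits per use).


H(p) = -p*log2(p) - (1-p)*log2(1-p) = -0.3604*log2(0.3604) - 0.6396*log2(0.6396) = 0.530627 + 0.412387 = 0.943. C = 1 - H(p) = 1 - 0.943 = 0.057

0.057 bits


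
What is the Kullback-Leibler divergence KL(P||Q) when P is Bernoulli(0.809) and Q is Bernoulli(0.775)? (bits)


KL = p*log2(p/q) + (1-p)*log2((1-p)/(1-q)) = 0.809*log2(0.809/0.775) + 0.191*log2(0.191/0.225) = 0.005

0.005 bits


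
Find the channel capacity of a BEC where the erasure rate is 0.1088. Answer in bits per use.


C = 1 - epsilon = 1 - 0.1088 = 0.8912

0.8912 bits


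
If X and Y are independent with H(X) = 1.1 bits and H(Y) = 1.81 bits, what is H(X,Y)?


For independent variables, H(X,Y) = H(X) + H(Y) = 1.1 + 1.81 = 2.91

2.91 bits


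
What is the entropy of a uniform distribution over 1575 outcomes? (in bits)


H = log2(n) = log2(1575) = 10.6211

10.6211 bits


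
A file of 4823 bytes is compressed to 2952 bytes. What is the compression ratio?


Ratio = original / compressed = 4823 / 2952 = 1.6338

1.6338


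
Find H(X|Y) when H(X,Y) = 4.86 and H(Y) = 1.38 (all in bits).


H(X|Y) = H(X,Y) - H(Y) = 4.86 - 1.38 = 3.48

3.48 bits


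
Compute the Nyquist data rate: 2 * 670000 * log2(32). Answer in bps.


Rate = 2 * B * log2(M) = 2 * 670000 * 5.0 = 6700000.0

6700000.0 bps


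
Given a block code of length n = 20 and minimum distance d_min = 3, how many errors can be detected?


Detection capability = d_min - 1 = 3 - 1 = 2

2 errors


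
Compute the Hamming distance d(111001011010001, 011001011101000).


Count differing positions: ^ . . . . . . . . ^ ^ ^ . . ^ = 5 differences

5


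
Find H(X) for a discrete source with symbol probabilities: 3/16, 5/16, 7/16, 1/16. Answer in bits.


H = -sum(p_i * log2(p_i)). Terms: -(3/16)*log2(3/16) = 0.452820; -(5/16)*log2(5/16) = 0.524397; -(7/16)*log2(7/16) = 0.521782; -(1/16)*log2(1/16) = 0.250000. H = 0.452820 + 0.524397 + 0.521782 + 0.250000 = 1.749

1.749 bits


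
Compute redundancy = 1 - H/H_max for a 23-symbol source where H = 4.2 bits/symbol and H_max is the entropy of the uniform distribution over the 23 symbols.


H_max = log2(K) = log2(23) = 4.5236 bits/symbol. Redundancy = 1 - H/H_max = 1 - 4.2/4.5236 = 1 - 0.9285 = 0.0715

0.0715


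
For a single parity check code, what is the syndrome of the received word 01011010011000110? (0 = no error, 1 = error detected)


Syndrome = XOR of all bits = 0 XOR 1 XOR 0 XOR 1 XOR 1 XOR 0 XOR 1 XOR 0 XOR 0 XOR 1 XOR 1 XOR 0 XOR 0 XOR 0 XOR 1 XOR 1 XOR 0 = 0

0


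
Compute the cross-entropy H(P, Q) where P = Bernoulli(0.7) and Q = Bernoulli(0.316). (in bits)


H(P,Q) = -p*log2(q) - (1-p)*log2(1-q). -0.7*log2(0.316) = 1.163402; -0.3*log2(0.684) = 0.164380. H(P,Q) = 1.163402 + 0.164380 = 1.3278

1.3278 bits


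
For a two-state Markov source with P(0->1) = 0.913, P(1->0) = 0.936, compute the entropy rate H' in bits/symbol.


Stationary distribution: pi_0 = p10/(p01+p10) = 0.5062, pi_1 = 0.4938. Entropy rate H' = pi_0*H(p01) + pi_1*H(p10) = 0.5062*0.4264 + 0.4938*0.3431 = 0.3853

0.3853 bits/symbol


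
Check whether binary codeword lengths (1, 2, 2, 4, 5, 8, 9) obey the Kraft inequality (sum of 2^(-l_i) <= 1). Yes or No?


Kraft sum = sum(2^(-l_i)) = 1.0996, need <= 1. Result: violated (a binary prefix-free code with these lengths cannot exist)

No


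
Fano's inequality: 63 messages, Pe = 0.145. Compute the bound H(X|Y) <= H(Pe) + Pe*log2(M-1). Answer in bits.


H(Pe) = -Pe*log2(Pe) - (1-Pe)*log2(1-Pe) = -0.145*log2(0.145) - 0.855*log2(0.855) = 0.403952 + 0.193233 = 0.5972. Pe*log2(M-1) = 0.145*log2(62) = 0.863358. Bound = H(Pe) + Pe*log2(M-1) = 0.403952 + 0.193233 + 0.863358 = 1.4605

1.4605 bits


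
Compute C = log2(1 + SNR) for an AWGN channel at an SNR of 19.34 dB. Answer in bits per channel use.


SNR_linear = 10^(19.34/10) = 85.9014; C = log2(1 + SNR_linear) = log2(1 + 85.9014) = 6.4413

6.4413 bits/channel use


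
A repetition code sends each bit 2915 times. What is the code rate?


Rate = k/n = 1/2915

1/2915


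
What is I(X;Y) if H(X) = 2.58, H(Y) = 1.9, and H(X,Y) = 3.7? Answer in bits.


I(X;Y) = H(X) + H(Y) - H(X,Y) = 2.58 + 1.9 - 3.7 = 0.78

0.78 bits


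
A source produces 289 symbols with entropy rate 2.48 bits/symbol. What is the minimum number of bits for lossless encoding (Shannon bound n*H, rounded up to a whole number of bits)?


Minimum bits >= n * H = 289 * 2.48 = 716.72, rounded up to a whole number of bits = 717

717 bits


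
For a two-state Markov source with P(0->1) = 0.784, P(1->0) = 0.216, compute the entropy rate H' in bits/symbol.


Stationary distribution: pi_0 = p10/(p01+p10) = 0.216, pi_1 = 0.784. Entropy rate H' = pi_0*H(p01) + pi_1*H(p10) = 0.216*0.7528 + 0.784*0.7528 = 0.7528

0.7528 bits/symbol


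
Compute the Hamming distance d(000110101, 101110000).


Count differing positions: ^ . ^ . . . ^ . ^ = 4 differences

4


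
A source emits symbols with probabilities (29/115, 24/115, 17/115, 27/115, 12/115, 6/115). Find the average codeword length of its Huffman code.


Huffman construction (repeatedly merge the two least-probable nodes; each merge adds 1 bit to every symbol beneath it): 6/115 + 12/115 = 18/115; 17/115 + 18/115 = 7/23; 24/115 + 27/115 = 51/115; 29/115 + 7/23 = 64/115; 51/115 + 64/115 = 1. Resulting codeword lengths (in the order the probabilities were given): (2, 2, 3, 2, 4, 4). L_avg = sum(p_i * l_i) = 29/115*2 + 24/115*2 + 17/115*3 + 27/115*2 + 12/115*4 + 6/115*4 = 283/115 = 2.4609

2.4609 bits


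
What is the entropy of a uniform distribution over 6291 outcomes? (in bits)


H = log2(n) = log2(6291) = 12.6191

12.6191 bits


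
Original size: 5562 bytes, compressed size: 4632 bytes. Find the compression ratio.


Ratio = original / compressed = 5562 / 4632 = 1.2008

1.2008


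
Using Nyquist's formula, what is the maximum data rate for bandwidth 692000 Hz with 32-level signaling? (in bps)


Rate = 2 * B * log2(M) = 2 * 692000 * 5.0 = 6920000.0

6920000.0 bps


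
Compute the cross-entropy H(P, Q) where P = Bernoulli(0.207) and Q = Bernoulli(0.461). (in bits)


H(P,Q) = -p*log2(q) - (1-p)*log2(1-q). -0.207*log2(0.461) = 0.231252; -0.793*log2(0.539) = 0.707073. H(P,Q) = 0.231252 + 0.707073 = 0.9383

0.9383 bits


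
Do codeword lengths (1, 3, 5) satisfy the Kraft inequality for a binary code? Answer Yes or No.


Kraft sum = sum(2^(-l_i)) = 0.6562, need <= 1. Result: satisfied (a binary prefix-free code with these lengths exists)

Yes


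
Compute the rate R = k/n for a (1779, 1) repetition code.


Rate = k/n = 1/1779

1/1779


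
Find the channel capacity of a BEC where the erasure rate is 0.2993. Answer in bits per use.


C = 1 - epsilon = 1 - 0.2993 = 0.7007

0.7007 bits


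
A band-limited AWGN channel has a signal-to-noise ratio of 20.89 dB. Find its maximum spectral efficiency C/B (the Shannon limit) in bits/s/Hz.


SNR_linear = 10^(20.89/10) = 122.7439; C/B = log2(1 + SNR_linear) = log2(1 + 122.7439) = 6.9512

6.9512 bits/s/Hz


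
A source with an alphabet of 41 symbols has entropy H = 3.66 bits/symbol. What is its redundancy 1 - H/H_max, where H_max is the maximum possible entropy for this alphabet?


H_max = log2(K) = log2(41) = 5.3576 bits/symbol. Redundancy = 1 - H/H_max = 1 - 3.66/5.3576 = 1 - 0.6831 = 0.3169

0.3169


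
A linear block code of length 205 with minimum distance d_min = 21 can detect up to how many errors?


Detection capability = d_min - 1 = 21 - 1 = 20

20 errors


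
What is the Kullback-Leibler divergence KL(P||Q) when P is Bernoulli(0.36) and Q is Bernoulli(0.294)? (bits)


KL = p*log2(p/q) + (1-p)*log2((1-p)/(1-q)) = 0.36*log2(0.36/0.294) + 0.64*log2(0.64/0.706) = 0.0146

0.0146 bits


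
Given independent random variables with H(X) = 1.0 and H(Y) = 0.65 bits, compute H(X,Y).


For independent variables, H(X,Y) = H(X) + H(Y) = 1.0 + 0.65 = 1.65

1.65 bits


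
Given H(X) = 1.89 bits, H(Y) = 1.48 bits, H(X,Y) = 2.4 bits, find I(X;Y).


I(X;Y) = H(X) + H(Y) - H(X,Y) = 1.89 + 1.48 - 2.4 = 0.97

0.97 bits


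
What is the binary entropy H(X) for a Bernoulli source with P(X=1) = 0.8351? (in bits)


H = -p*log2(p) - (1-p)*log2(1-p). -0.8351*log2(0.8351) = 0.217109; -0.1649*log2(0.1649) = 0.428796. H = 0.217109 + 0.428796 = 0.6459

0.6459 bits


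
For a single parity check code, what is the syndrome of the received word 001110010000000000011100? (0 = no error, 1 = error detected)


Syndrome = XOR of all bits = 0 XOR 0 XOR 1 XOR 1 XOR 1 XOR 0 XOR 0 XOR 1 XOR 0 XOR 0 XOR 0 XOR 0 XOR 0 XOR 0 XOR 0 XOR 0 XOR 0 XOR 0 XOR 0 XOR 1 XOR 1 XOR 1 XOR 0 XOR 0 = 1

1


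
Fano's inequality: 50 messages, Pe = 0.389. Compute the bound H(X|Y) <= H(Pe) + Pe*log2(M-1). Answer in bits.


H(Pe) = -Pe*log2(Pe) - (1-Pe)*log2(1-Pe) = -0.389*log2(0.389) - 0.611*log2(0.611) = 0.529879 + 0.434272 = 0.9642. Pe*log2(M-1) = 0.389*log2(49) = 2.184122. Bound = H(Pe) + Pe*log2(M-1) = 0.529879 + 0.434272 + 2.184122 = 3.1483

3.1483 bits


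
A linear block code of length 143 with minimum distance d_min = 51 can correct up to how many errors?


Correction capability = floor((d-1)/2) = floor((51-1)/2) = 25

25 errors


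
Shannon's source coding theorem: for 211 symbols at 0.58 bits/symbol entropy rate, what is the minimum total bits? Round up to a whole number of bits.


Minimum bits >= n * H = 211 * 0.58 = 122.38, rounded up to a whole number of bits = 123

123 bits


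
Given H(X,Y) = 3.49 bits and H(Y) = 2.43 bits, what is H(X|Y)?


H(X|Y) = H(X,Y) - H(Y) = 3.49 - 2.43 = 1.06

1.06 bits


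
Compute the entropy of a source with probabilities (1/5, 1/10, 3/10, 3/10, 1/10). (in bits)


H = -sum(p_i * log2(p_i)). Terms: -(1/5)*log2(1/5) = 0.464386; -(1/10)*log2(1/10) = 0.332193; -(3/10)*log2(3/10) = 0.521090; -(3/10)*log2(3/10) = 0.521090; -(1/10)*log2(1/10) = 0.332193. H = 0.464386 + 0.332193 + 0.521090 + 0.521090 + 0.332193 = 2.171

2.171 bits


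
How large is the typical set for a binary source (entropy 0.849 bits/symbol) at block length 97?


log2|A_typical| = nH = 97 * 0.849 = 82.353, so |A_typical| ~ 2^82.353 = 6.176e+24

6.176e+24


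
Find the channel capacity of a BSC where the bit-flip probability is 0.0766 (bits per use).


H(p) = -p*log2(p) - (1-p)*log2(1-p) = -0.0766*log2(0.0766) - 0.9234*log2(0.9234) = 0.283919 + 0.106165 = 0.3901. C = 1 - H(p) = 1 - 0.3901 = 0.6099

0.6099 bits


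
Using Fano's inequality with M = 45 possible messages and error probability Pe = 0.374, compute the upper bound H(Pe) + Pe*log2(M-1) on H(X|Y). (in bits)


H(Pe) = -Pe*log2(Pe) - (1-Pe)*log2(1-Pe) = -0.374*log2(0.374) - 0.626*log2(0.626) = 0.530665 + 0.423029 = 0.9537. Pe*log2(M-1) = 0.374*log2(44) = 2.041827. Bound = H(Pe) + Pe*log2(M-1) = 0.530665 + 0.423029 + 2.041827 = 2.9955

2.9955 bits


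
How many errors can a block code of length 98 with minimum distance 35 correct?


Correction capability = floor((d-1)/2) = floor((35-1)/2) = 17

17 errors


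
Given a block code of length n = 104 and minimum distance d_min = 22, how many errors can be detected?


Detection capability = d_min - 1 = 22 - 1 = 21

21 errors


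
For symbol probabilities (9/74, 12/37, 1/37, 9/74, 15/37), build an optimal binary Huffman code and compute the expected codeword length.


Huffman construction (repeatedly merge the two least-probable nodes; each merge adds 1 bit to every symbol beneath it): 1/37 + 9/74 = 11/74; 9/74 + 11/74 = 10/37; 10/37 + 12/37 = 22/37; 15/37 + 22/37 = 1. Resulting codeword lengths (in the order the probabilities were given): (4, 2, 4, 3, 1). L_avg = sum(p_i * l_i) = 9/74*4 + 12/37*2 + 1/37*4 + 9/74*3 + 15/37*1 = 149/74 = 2.0135

2.0135 bits


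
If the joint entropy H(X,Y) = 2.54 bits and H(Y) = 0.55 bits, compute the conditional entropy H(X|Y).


H(X|Y) = H(X,Y) - H(Y) = 2.54 - 0.55 = 1.99

1.99 bits


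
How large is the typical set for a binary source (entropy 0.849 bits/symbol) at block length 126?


log2|A_typical| = nH = 126 * 0.849 = 106.974, so |A_typical| ~ 2^106.974 = 1.594e+32

1.594e+32


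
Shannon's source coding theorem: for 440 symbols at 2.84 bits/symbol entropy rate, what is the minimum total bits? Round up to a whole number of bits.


Minimum bits >= n * H = 440 * 2.84 = 1249.6, rounded up to a whole number of bits = 1250

1250 bits


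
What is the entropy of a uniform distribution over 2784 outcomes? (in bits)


H = log2(n) = log2(2784) = 11.4429

11.4429 bits


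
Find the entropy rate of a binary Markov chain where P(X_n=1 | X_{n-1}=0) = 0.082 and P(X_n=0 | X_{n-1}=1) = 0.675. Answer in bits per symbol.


Stationary distribution: pi_0 = p10/(p01+p10) = 0.8917, pi_1 = 0.1083. Entropy rate H' = pi_0*H(p01) + pi_1*H(p10) = 0.8917*0.4092 + 0.1083*0.9097 = 0.4634

0.4634 bits/symbol


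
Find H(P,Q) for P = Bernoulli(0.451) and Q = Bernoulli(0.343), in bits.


H(P,Q) = -p*log2(q) - (1-p)*log2(1-q). -0.451*log2(0.343) = 0.696218; -0.549*log2(0.657) = 0.332713. H(P,Q) = 0.696218 + 0.332713 = 1.0289

1.0289 bits


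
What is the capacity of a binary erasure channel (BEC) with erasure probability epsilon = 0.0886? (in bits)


C = 1 - epsilon = 1 - 0.0886 = 0.9114

0.9114 bits


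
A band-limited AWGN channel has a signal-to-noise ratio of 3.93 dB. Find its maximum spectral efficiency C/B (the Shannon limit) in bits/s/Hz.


SNR_linear = 10^(3.93/10) = 2.4717; C/B = log2(1 + SNR_linear) = log2(1 + 2.4717) = 1.7957

1.7957 bits/s/Hz


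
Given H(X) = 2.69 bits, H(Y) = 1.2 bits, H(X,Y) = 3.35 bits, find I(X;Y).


I(X;Y) = H(X) + H(Y) - H(X,Y) = 2.69 + 1.2 - 3.35 = 0.54

0.54 bits


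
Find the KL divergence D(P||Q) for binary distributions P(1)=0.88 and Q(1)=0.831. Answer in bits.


KL = p*log2(p/q) + (1-p)*log2((1-p)/(1-q)) = 0.88*log2(0.88/0.831) + 0.12*log2(0.12/0.169) = 0.0135

0.0135 bits


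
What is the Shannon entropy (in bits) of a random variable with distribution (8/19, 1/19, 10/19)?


H = -sum(p_i * log2(p_i)). Terms: -(8/19)*log2(8/19) = 0.525443; -(1/19)*log2(1/19) = 0.223575; -(10/19)*log2(10/19) = 0.487368. H = 0.525443 + 0.223575 + 0.487368 = 1.2364

1.2364 bits


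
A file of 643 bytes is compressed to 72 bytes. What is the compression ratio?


Ratio = original / compressed = 643 / 72 = 8.9306

8.9306


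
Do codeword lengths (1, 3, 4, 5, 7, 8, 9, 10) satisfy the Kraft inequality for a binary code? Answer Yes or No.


Kraft sum = sum(2^(-l_i)) = 0.7334, need <= 1. Result: satisfied (a binary prefix-free code with these lengths exists)

Yes


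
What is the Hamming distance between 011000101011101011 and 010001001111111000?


Count differing positions: . . ^ . . ^ ^ . . ^ . . . ^ . . ^ ^ = 7 differences

7


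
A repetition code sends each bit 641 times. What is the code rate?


Rate = k/n = 1/641

1/641


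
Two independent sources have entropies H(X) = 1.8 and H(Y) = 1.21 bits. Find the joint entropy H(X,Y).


For independent variables, H(X,Y) = H(X) + H(Y) = 1.8 + 1.21 = 3.01

3.01 bits


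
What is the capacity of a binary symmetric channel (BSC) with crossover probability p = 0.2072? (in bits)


H(p) = -p*log2(p) - (1-p)*log2(1-p) = -0.2072*log2(0.2072) - 0.7928*log2(0.7928) = 0.470531 + 0.265565 = 0.7361. C = 1 - H(p) = 1 - 0.7361 = 0.2639

0.2639 bits


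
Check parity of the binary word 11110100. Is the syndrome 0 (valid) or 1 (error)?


Syndrome = XOR of all bits = 1 XOR 1 XOR 1 XOR 1 XOR 0 XOR 1 XOR 0 XOR 0 = 1

1


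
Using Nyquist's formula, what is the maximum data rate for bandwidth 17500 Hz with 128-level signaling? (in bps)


Rate = 2 * B * log2(M) = 2 * 17500 * 7.0 = 245000.0

245000.0 bps


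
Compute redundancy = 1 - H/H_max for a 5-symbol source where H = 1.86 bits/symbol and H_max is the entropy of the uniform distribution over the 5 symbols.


H_max = log2(K) = log2(5) = 2.3219 bits/symbol. Redundancy = 1 - H/H_max = 1 - 1.86/2.3219 = 1 - 0.8011 = 0.1989

0.1989


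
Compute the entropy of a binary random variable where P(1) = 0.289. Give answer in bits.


H = -p*log2(p) - (1-p)*log2(1-p). -0.289*log2(0.289) = 0.517558; -0.711*log2(0.711) = 0.349868. H = 0.517558 + 0.349868 = 0.8674

0.8674 bits


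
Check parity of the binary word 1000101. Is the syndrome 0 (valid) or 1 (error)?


Syndrome = XOR of all bits = 1 XOR 0 XOR 0 XOR 0 XOR 1 XOR 0 XOR 1 = 1

1


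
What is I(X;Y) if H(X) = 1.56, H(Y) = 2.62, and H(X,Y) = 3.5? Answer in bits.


I(X;Y) = H(X) + H(Y) - H(X,Y) = 1.56 + 2.62 - 3.5 = 0.68

0.68 bits


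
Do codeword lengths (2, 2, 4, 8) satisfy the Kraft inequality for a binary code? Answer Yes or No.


Kraft sum = sum(2^(-l_i)) = 0.5664, need <= 1. Result: satisfied (a binary prefix-free code with these lengths exists)

Yes


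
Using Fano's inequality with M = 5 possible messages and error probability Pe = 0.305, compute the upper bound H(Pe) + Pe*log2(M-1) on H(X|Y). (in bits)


H(Pe) = -Pe*log2(Pe) - (1-Pe)*log2(1-Pe) = -0.305*log2(0.305) - 0.695*log2(0.695) = 0.522501 + 0.364816 = 0.8873. Pe*log2(M-1) = 0.305*log2(4) = 0.610000. Bound = H(Pe) + Pe*log2(M-1) = 0.522501 + 0.364816 + 0.610000 = 1.4973

1.4973 bits


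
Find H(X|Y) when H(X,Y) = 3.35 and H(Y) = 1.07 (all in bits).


H(X|Y) = H(X,Y) - H(Y) = 3.35 - 1.07 = 2.28

2.28 bits


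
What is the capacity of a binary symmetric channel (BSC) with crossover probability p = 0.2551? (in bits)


H(p) = -p*log2(p) - (1-p)*log2(1-p) = -0.2551*log2(0.2551) - 0.7449*log2(0.7449) = 0.502768 + 0.316494 = 0.8193. C = 1 - H(p) = 1 - 0.8193 = 0.1807

0.1807 bits


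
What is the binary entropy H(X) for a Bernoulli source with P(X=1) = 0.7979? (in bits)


H = -p*log2(p) - (1-p)*log2(1-p). -0.7979*log2(0.7979) = 0.259892; -0.2021*log2(0.2021) = 0.466216. H = 0.259892 + 0.466216 = 0.7261

0.7261 bits


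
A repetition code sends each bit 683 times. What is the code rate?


Rate = k/n = 1/683

1/683


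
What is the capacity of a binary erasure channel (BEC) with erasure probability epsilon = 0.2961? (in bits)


C = 1 - epsilon = 1 - 0.2961 = 0.7039

0.7039 bits


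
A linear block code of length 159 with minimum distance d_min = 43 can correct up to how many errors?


Correction capability = floor((d-1)/2) = floor((43-1)/2) = 21

21 errors


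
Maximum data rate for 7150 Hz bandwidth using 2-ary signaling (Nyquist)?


Rate = 2 * B * log2(M) = 2 * 7150 * 1.0 = 14300.0

14300.0 bps


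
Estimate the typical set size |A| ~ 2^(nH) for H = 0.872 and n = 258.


log2|A_typical| = nH = 258 * 0.872 = 224.976, so |A_typical| ~ 2^224.976 = 5.303e+67

5.303e+67


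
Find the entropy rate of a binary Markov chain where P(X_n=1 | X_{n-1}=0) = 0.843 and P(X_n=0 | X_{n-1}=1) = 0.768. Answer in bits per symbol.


Stationary distribution: pi_0 = p10/(p01+p10) = 0.4767, pi_1 = 0.5233. Entropy rate H' = pi_0*H(p01) + pi_1*H(p10) = 0.4767*0.6271 + 0.5233*0.7815 = 0.7079

0.7079 bits/symbol


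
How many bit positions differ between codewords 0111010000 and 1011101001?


Count differing positions: ^ ^ . . ^ ^ ^ . . ^ = 6 differences

6


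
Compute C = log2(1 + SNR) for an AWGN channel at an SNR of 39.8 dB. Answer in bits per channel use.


SNR_linear = 10^(39.8/10) = 9549.9259; C = log2(1 + SNR_linear) = log2(1 + 9549.9259) = 13.2214

13.2214 bits/channel use


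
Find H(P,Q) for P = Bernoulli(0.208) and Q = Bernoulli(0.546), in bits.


H(P,Q) = -p*log2(q) - (1-p)*log2(1-q). -0.208*log2(0.546) = 0.181590; -0.792*log2(0.454) = 0.902275. H(P,Q) = 0.181590 + 0.902275 = 1.0839

1.0839 bits


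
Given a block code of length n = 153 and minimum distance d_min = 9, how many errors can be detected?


Detection capability = d_min - 1 = 9 - 1 = 8

8 errors


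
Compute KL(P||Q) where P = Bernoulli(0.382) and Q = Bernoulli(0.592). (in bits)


KL = p*log2(p/q) + (1-p)*log2((1-p)/(1-q)) = 0.382*log2(0.382/0.592) + 0.618*log2(0.618/0.408) = 0.1288

0.1288 bits


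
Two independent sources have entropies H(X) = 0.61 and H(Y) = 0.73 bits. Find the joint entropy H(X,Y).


For independent variables, H(X,Y) = H(X) + H(Y) = 0.61 + 0.73 = 1.34

1.34 bits


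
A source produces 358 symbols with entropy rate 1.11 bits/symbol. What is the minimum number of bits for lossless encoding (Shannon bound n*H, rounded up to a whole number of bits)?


Minimum bits >= n * H = 358 * 1.11 = 397.38, rounded up to a whole number of bits = 398

398 bits


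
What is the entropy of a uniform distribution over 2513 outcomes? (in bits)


H = log2(n) = log2(2513) = 11.2952

11.2952 bits


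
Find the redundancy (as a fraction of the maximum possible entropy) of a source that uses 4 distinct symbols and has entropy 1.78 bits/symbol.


H_max = log2(K) = log2(4) = 2.0 bits/symbol. Redundancy = 1 - H/H_max = 1 - 1.78/2.0 = 1 - 0.89 = 0.11

0.11


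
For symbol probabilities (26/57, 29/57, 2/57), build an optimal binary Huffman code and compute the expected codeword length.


Huffman construction (repeatedly merge the two least-probable nodes; each merge adds 1 bit to every symbol beneath it): 2/57 + 26/57 = 28/57; 28/57 + 29/57 = 1. Resulting codeword lengths (in the order the probabilities were given): (2, 1, 2). L_avg = sum(p_i * l_i) = 26/57*2 + 29/57*1 + 2/57*2 = 85/57 = 1.4912

1.4912 bits


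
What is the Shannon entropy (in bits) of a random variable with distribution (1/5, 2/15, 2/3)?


H = -sum(p_i * log2(p_i)). Terms: -(1/5)*log2(1/5) = 0.464386; -(2/15)*log2(2/15) = 0.387585; -(2/3)*log2(2/3) = 0.389975. H = 0.464386 + 0.387585 + 0.389975 = 1.2419

1.2419 bits


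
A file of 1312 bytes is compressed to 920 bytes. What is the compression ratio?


Ratio = original / compressed = 1312 / 920 = 1.4261

1.4261


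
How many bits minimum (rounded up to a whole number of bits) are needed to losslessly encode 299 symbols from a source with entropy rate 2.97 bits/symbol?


Minimum bits >= n * H = 299 * 2.97 = 888.03, rounded up to a whole number of bits = 889

889 bits


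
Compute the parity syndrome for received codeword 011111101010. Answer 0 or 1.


Syndrome = XOR of all bits = 0 XOR 1 XOR 1 XOR 1 XOR 1 XOR 1 XOR 1 XOR 0 XOR 1 XOR 0 XOR 1 XOR 0 = 0

0


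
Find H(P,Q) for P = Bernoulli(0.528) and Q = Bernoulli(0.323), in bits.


H(P,Q) = -p*log2(q) - (1-p)*log2(1-q). -0.528*log2(0.323) = 0.860848; -0.472*log2(0.677) = 0.265629. H(P,Q) = 0.860848 + 0.265629 = 1.1265

1.1265 bits


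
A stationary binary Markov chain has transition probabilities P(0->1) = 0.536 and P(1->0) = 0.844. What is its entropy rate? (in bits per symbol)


Stationary distribution: pi_0 = p10/(p01+p10) = 0.6116, pi_1 = 0.3884. Entropy rate H' = pi_0*H(p01) + pi_1*H(p10) = 0.6116*0.9963 + 0.3884*0.6247 = 0.8519

0.8519 bits/symbol


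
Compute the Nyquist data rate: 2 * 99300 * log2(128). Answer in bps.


Rate = 2 * B * log2(M) = 2 * 99300 * 7.0 = 1390200.0

1390200.0 bps


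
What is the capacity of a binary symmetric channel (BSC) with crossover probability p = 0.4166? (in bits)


H(p) = -p*log2(p) - (1-p)*log2(1-p) = -0.4166*log2(0.4166) - 0.5834*log2(0.5834) = 0.526276 + 0.453560 = 0.9798. C = 1 - H(p) = 1 - 0.9798 = 0.0202

0.0202 bits


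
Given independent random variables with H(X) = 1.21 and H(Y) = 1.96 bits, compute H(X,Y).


For independent variables, H(X,Y) = H(X) + H(Y) = 1.21 + 1.96 = 3.17

3.17 bits


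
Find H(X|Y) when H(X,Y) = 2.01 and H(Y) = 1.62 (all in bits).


H(X|Y) = H(X,Y) - H(Y) = 2.01 - 1.62 = 0.39

0.39 bits


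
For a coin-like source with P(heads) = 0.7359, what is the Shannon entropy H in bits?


H = -p*log2(p) - (1-p)*log2(1-p). -0.7359*log2(0.7359) = 0.325576; -0.2641*log2(0.2641) = 0.507295. H = 0.325576 + 0.507295 = 0.8329

0.8329 bits


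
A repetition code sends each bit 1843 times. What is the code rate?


Rate = k/n = 1/1843

1/1843


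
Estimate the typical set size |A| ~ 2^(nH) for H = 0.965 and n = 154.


log2|A_typical| = nH = 154 * 0.965 = 148.61, so |A_typical| ~ 2^148.61 = 5.446e+44

5.446e+44


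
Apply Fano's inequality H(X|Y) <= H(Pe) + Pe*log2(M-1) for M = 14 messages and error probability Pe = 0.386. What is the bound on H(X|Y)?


H(Pe) = -Pe*log2(Pe) - (1-Pe)*log2(1-Pe) = -0.386*log2(0.386) - 0.614*log2(0.614) = 0.530104 + 0.432065 = 0.9622. Pe*log2(M-1) = 0.386*log2(13) = 1.428370. Bound = H(Pe) + Pe*log2(M-1) = 0.530104 + 0.432065 + 1.428370 = 2.3905

2.3905 bits


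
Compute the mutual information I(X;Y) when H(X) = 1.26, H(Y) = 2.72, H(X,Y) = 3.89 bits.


I(X;Y) = H(X) + H(Y) - H(X,Y) = 1.26 + 2.72 - 3.89 = 0.09

0.09 bits


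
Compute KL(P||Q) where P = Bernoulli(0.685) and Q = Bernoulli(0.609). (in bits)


KL = p*log2(p/q) + (1-p)*log2((1-p)/(1-q)) = 0.685*log2(0.685/0.609) + 0.315*log2(0.315/0.391) = 0.018

0.018 bits


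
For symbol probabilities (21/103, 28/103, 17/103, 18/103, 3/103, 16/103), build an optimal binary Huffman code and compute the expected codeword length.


Huffman construction (repeatedly merge the two least-probable nodes; each merge adds 1 bit to every symbol beneath it): 3/103 + 16/103 = 19/103; 17/103 + 18/103 = 35/103; 19/103 + 21/103 = 40/103; 28/103 + 35/103 = 63/103; 40/103 + 63/103 = 1. Resulting codeword lengths (in the order the probabilities were given): (2, 2, 3, 3, 3, 3). L_avg = sum(p_i * l_i) = 21/103*2 + 28/103*2 + 17/103*3 + 18/103*3 + 3/103*3 + 16/103*3 = 260/103 = 2.5243

2.5243 bits


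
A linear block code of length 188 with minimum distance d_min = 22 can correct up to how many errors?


Correction capability = floor((d-1)/2) = floor((22-1)/2) = 10

10 errors


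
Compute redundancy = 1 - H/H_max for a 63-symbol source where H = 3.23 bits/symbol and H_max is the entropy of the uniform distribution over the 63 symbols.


H_max = log2(K) = log2(63) = 5.9773 bits/symbol. Redundancy = 1 - H/H_max = 1 - 3.23/5.9773 = 1 - 0.5404 = 0.4596

0.4596


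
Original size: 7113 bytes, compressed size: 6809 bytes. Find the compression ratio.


Ratio = original / compressed = 7113 / 6809 = 1.0446

1.0446


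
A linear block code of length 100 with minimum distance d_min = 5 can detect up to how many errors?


Detection capability = d_min - 1 = 5 - 1 = 4

4 errors


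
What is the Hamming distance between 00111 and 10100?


Count differing positions: ^ . . ^ ^ = 3 differences

3


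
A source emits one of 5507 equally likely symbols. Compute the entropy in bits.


H = log2(n) = log2(5507) = 12.4271

12.4271 bits


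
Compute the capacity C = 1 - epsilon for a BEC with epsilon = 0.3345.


C = 1 - epsilon = 1 - 0.3345 = 0.6655

0.6655 bits


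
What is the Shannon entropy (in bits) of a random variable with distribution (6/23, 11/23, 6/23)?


H = -sum(p_i * log2(p_i)). Terms: -(6/23)*log2(6/23) = 0.505722; -(11/23)*log2(11/23) = 0.508932; -(6/23)*log2(6/23) = 0.505722. H = 0.505722 + 0.508932 + 0.505722 = 1.5204

1.5204 bits


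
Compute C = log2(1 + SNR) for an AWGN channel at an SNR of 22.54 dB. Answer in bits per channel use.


SNR_linear = 10^(22.54/10) = 179.4734; C = log2(1 + SNR_linear) = log2(1 + 179.4734) = 7.4956

7.4956 bits/channel use


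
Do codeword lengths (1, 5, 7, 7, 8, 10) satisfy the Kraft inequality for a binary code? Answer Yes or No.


Kraft sum = sum(2^(-l_i)) = 0.5518, need <= 1. Result: satisfied (a binary prefix-free code with these lengths exists)

Yes


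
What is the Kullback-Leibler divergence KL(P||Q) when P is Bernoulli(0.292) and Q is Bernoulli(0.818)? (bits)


KL = p*log2(p/q) + (1-p)*log2((1-p)/(1-q)) = 0.292*log2(0.292/0.818) + 0.708*log2(0.708/0.182) = 0.9536

0.9536 bits


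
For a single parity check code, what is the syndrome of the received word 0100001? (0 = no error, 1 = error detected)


Syndrome = XOR of all bits = 0 XOR 1 XOR 0 XOR 0 XOR 0 XOR 0 XOR 1 = 0

0


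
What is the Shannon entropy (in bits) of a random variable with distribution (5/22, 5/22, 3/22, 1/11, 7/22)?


H = -sum(p_i * log2(p_i)). Terms: -(5/22)*log2(5/22) = 0.485796; -(5/22)*log2(5/22) = 0.485796; -(3/22)*log2(3/22) = 0.391973; -(1/11)*log2(1/11) = 0.314494; -(7/22)*log2(7/22) = 0.525661. H = 0.485796 + 0.485796 + 0.391973 + 0.314494 + 0.525661 = 2.2037

2.2037 bits


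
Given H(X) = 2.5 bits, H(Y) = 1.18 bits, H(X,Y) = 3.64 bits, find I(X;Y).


I(X;Y) = H(X) + H(Y) - H(X,Y) = 2.5 + 1.18 - 3.64 = 0.04

0.04 bits


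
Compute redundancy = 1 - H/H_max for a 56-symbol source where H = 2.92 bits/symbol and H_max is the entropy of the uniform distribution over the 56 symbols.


H_max = log2(K) = log2(56) = 5.8074 bits/symbol. Redundancy = 1 - H/H_max = 1 - 2.92/5.8074 = 1 - 0.5028 = 0.4972

0.4972


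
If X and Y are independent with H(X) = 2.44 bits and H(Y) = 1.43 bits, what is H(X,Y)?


For independent variables, H(X,Y) = H(X) + H(Y) = 2.44 + 1.43 = 3.87

3.87 bits


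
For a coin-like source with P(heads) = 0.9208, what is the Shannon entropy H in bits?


H = -p*log2(p) - (1-p)*log2(1-p). -0.9208*log2(0.9208) = 0.109612; -0.0792*log2(0.0792) = 0.289742. H = 0.109612 + 0.289742 = 0.3994

0.3994 bits


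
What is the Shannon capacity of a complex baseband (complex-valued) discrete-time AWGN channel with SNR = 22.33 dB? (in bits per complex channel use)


SNR_linear = 10^(22.33/10) = 171.0015; C = log2(1 + SNR_linear) = log2(1 + 171.0015) = 7.4263

7.4263 bits/channel use


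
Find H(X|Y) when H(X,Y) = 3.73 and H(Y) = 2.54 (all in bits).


H(X|Y) = H(X,Y) - H(Y) = 3.73 - 2.54 = 1.19

1.19 bits


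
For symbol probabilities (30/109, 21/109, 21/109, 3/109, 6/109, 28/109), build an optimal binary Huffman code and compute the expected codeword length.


Huffman construction (repeatedly merge the two least-probable nodes; each merge adds 1 bit to every symbol beneath it): 3/109 + 6/109 = 9/109; 9/109 + 21/109 = 30/109; 21/109 + 28/109 = 49/109; 30/109 + 30/109 = 60/109; 49/109 + 60/109 = 1. Resulting codeword lengths (in the order the probabilities were given): (2, 3, 2, 4, 4, 2). L_avg = sum(p_i * l_i) = 30/109*2 + 21/109*3 + 21/109*2 + 3/109*4 + 6/109*4 + 28/109*2 = 257/109 = 2.3578

2.3578 bits


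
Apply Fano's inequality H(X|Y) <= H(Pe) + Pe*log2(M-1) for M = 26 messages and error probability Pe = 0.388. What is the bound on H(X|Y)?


H(Pe) = -Pe*log2(Pe) - (1-Pe)*log2(1-Pe) = -0.388*log2(0.388) - 0.612*log2(0.612) = 0.529958 + 0.433539 = 0.9635. Pe*log2(M-1) = 0.388*log2(25) = 1.801816. Bound = H(Pe) + Pe*log2(M-1) = 0.529958 + 0.433539 + 1.801816 = 2.7653

2.7653 bits


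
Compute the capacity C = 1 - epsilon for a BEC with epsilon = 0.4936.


C = 1 - epsilon = 1 - 0.4936 = 0.5064

0.5064 bits


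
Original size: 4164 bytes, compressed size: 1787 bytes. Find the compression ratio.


Ratio = original / compressed = 4164 / 1787 = 2.3302

2.3302


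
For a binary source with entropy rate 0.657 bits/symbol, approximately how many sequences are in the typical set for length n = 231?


log2|A_typical| = nH = 231 * 0.657 = 151.767, so |A_typical| ~ 2^151.767 = 4.858e+45

4.858e+45


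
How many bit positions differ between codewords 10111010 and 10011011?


Count differing positions: . . ^ . . . . ^ = 2 differences

2


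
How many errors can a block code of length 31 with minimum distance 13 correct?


Correction capability = floor((d-1)/2) = floor((13-1)/2) = 6

6 errors


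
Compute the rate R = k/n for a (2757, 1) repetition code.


Rate = k/n = 1/2757

1/2757


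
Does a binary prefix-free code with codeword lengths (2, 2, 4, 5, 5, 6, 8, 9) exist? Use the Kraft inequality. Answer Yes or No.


Kraft sum = sum(2^(-l_i)) = 0.6465, need <= 1. Result: satisfied (a binary prefix-free code with these lengths exists)

Yes


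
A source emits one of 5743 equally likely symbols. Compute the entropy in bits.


H = log2(n) = log2(5743) = 12.4876

12.4876 bits


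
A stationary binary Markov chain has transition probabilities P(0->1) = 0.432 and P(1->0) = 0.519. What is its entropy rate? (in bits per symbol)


Stationary distribution: pi_0 = p10/(p01+p10) = 0.5457, pi_1 = 0.4543. Entropy rate H' = pi_0*H(p01) + pi_1*H(p10) = 0.5457*0.9866 + 0.4543*0.999 = 0.9922

0.9922 bits/symbol


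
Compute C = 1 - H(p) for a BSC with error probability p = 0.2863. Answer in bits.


H(p) = -p*log2(p) - (1-p)*log2(1-p) = -0.2863*log2(0.2863) - 0.7137*log2(0.7137) = 0.516600 + 0.347294 = 0.8639. C = 1 - H(p) = 1 - 0.8639 = 0.1361

0.1361 bits


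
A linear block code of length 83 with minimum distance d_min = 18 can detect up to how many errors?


Detection capability = d_min - 1 = 18 - 1 = 17

17 errors


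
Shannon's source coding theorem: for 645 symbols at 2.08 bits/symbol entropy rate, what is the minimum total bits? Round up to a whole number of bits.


Minimum bits >= n * H = 645 * 2.08 = 1341.6, rounded up to a whole number of bits = 1342

1342 bits


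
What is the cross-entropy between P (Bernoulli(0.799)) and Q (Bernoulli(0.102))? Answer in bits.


H(P,Q) = -p*log2(q) - (1-p)*log2(1-q). -0.799*log2(0.102) = 2.631394; -0.201*log2(0.898) = 0.031198. H(P,Q) = 2.631394 + 0.031198 = 2.6626

2.6626 bits


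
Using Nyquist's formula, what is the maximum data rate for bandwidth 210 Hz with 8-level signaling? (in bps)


Rate = 2 * B * log2(M) = 2 * 210 * 3.0 = 1260.0

1260.0 bps


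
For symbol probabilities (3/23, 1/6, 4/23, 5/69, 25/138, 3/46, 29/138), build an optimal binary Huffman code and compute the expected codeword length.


Huffman construction (repeatedly merge the two least-probable nodes; each merge adds 1 bit to every symbol beneath it): 3/46 + 5/69 = 19/138; 3/23 + 19/138 = 37/138; 1/6 + 4/23 = 47/138; 25/138 + 29/138 = 9/23; 37/138 + 47/138 = 14/23; 9/23 + 14/23 = 1. Resulting codeword lengths (in the order the probabilities were given): (3, 3, 3, 4, 2, 4, 2). L_avg = sum(p_i * l_i) = 3/23*3 + 1/6*3 + 4/23*3 + 5/69*4 + 25/138*2 + 3/46*4 + 29/138*2 = 379/138 = 2.7464

2.7464 bits


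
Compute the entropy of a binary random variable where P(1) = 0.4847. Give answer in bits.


H = -p*log2(p) - (1-p)*log2(1-p). -0.4847*log2(0.4847) = 0.506432; -0.5153*log2(0.5153) = 0.492892. H = 0.506432 + 0.492892 = 0.9993

0.9993 bits


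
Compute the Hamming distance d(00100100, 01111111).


Count differing positions: . ^ . ^ ^ . ^ ^ = 5 differences

5


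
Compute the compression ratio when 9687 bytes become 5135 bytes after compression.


Ratio = original / compressed = 9687 / 5135 = 1.8865

1.8865


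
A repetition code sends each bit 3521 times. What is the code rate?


Rate = k/n = 1/3521

1/3521


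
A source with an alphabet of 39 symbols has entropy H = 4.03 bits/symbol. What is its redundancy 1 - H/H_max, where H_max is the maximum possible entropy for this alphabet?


H_max = log2(K) = log2(39) = 5.2854 bits/symbol. Redundancy = 1 - H/H_max = 1 - 4.03/5.2854 = 1 - 0.7625 = 0.2375

0.2375


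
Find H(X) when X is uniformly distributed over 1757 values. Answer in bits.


H = log2(n) = log2(1757) = 10.7789

10.7789 bits


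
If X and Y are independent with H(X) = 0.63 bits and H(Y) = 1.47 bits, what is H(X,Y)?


For independent variables, H(X,Y) = H(X) + H(Y) = 0.63 + 1.47 = 2.1

2.1 bits


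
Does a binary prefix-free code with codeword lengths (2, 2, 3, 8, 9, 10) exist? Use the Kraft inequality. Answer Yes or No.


Kraft sum = sum(2^(-l_i)) = 0.6318, need <= 1. Result: satisfied (a binary prefix-free code with these lengths exists)

Yes


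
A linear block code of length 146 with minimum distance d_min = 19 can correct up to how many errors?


Correction capability = floor((d-1)/2) = floor((19-1)/2) = 9

9 errors


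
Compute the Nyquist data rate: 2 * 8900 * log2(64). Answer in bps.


Rate = 2 * B * log2(M) = 2 * 8900 * 6.0 = 106800.0

106800.0 bps


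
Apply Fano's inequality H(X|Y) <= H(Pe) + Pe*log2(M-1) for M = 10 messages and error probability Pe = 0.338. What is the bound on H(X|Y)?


H(Pe) = -Pe*log2(Pe) - (1-Pe)*log2(1-Pe) = -0.338*log2(0.338) - 0.662*log2(0.662) = 0.528938 + 0.393954 = 0.9229. Pe*log2(M-1) = 0.338*log2(9) = 1.071435. Bound = H(Pe) + Pe*log2(M-1) = 0.528938 + 0.393954 + 1.071435 = 1.9943

1.9943 bits


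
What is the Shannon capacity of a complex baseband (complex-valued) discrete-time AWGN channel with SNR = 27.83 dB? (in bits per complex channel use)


SNR_linear = 10^(27.83/10) = 606.7363; C = log2(1 + SNR_linear) = log2(1 + 606.7363) = 9.2473

9.2473 bits/channel use
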